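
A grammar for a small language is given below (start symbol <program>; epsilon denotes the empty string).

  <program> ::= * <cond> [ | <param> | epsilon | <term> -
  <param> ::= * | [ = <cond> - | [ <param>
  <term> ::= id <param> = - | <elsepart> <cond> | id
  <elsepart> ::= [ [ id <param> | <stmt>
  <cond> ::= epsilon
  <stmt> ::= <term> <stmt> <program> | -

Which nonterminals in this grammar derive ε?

Directly nullable (have an epsilon-production): <program>, <cond>.
No other nonterminal has a production whose RHS symbols are all nullable.

{ <cond>, <program> }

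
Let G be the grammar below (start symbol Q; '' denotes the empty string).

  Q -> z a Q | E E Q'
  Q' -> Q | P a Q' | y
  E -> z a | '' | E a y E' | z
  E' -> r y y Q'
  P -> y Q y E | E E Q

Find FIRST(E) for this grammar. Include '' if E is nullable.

E -> z a contributes {z}.
E -> '' contributes ''.
From E -> E a y E': E nullable, take FIRST(E) ∪ {a} = { a, z }.
E -> z contributes {z}.
Union: FIRST(E) = { a, z, '' }.

{ a, z, '' }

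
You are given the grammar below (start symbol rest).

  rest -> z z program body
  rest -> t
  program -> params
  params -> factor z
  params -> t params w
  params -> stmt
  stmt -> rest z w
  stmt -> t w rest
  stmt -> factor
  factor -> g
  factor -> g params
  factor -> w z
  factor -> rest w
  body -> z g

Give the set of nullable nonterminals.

{ } (none)

No nonterminal has an empty production or an RHS whose symbols are all nullable.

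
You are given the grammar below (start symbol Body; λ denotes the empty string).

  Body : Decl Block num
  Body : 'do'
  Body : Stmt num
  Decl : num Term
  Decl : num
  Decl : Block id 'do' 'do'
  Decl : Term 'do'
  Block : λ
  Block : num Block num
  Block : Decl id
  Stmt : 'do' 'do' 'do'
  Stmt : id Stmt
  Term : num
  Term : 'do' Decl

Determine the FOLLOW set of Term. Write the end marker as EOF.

In Decl : num Term: Term is at the end, add FOLLOW(Decl) = { 'do', id, num }.
In Decl : Term 'do': add FIRST('do') = { 'do' }.
Union: FOLLOW(Term) = { 'do', id, num }.

{ 'do', id, num }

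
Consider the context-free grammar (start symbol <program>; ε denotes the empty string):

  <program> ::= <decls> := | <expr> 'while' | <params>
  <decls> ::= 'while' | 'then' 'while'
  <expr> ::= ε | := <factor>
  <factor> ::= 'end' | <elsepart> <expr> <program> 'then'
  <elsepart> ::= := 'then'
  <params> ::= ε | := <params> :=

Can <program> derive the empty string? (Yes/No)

<program> ::= <params> and each of <params> is nullable, so <program> ⇒* ε.

Yes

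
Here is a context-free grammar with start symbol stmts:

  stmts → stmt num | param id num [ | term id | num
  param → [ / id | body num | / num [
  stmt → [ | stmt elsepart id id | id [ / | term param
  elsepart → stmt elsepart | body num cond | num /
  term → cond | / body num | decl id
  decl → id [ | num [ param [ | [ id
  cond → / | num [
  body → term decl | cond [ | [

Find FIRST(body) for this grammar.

From body → term decl: add FIRST(term) = { /, [, id, num }.
From body → cond [: add FIRST(cond) = { /, num }.
body → [ contributes {[}.
Union: FIRST(body) = { /, [, id, num }.

{ /, [, id, num }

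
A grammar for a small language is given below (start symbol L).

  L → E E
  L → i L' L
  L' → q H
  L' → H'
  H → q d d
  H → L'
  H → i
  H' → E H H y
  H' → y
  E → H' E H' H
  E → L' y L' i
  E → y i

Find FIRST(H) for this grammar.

H → q d d contributes {q}.
From H → L': add FIRST(L') = { q, y }.
H → i contributes {i}.
Union: FIRST(H) = { i, q, y }.

{ i, q, y }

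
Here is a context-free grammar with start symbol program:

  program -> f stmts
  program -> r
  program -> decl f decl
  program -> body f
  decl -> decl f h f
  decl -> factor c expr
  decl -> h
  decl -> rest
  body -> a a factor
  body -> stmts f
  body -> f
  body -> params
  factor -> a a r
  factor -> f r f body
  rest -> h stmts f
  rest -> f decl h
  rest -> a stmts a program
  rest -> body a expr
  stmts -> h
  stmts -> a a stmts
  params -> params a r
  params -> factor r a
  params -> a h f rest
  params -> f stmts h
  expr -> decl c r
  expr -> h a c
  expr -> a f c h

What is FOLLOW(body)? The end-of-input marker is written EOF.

{ a, c, f, r }

In program -> body f: add FIRST(f) = { f }.
In factor -> f r f body: body is at the end, add FOLLOW(factor) = { a, c, f, r }.
In rest -> body a expr: add FIRST(a expr) = { a }.
Union: FOLLOW(body) = { a, c, f, r }.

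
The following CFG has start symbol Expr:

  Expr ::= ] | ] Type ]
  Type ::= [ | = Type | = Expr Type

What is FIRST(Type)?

Type ::= [ contributes {[}.
Type ::= = Type contributes {=}.
Type ::= = Expr Type contributes {=}.
Union: FIRST(Type) = { =, [ }.

{ =, [ }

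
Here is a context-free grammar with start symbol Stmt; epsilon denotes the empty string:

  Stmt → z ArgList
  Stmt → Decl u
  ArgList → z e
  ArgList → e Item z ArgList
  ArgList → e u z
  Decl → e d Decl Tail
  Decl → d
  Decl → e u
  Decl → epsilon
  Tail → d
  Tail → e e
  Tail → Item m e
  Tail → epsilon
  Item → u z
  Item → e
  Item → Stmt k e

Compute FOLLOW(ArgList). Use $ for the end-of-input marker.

{ $, k }

In Stmt → z ArgList: ArgList is at the end, add FOLLOW(Stmt) = { $, k }.
In ArgList → e Item z ArgList: ArgList is at the end, add FOLLOW(ArgList) = { $, k }.
Union: FOLLOW(ArgList) = { $, k }.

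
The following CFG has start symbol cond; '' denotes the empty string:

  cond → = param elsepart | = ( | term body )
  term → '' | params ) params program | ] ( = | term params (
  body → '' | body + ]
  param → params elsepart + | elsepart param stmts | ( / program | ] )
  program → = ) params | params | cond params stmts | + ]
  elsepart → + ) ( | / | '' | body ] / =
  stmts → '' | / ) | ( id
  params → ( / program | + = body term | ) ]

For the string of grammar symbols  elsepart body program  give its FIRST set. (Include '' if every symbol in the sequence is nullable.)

Add FIRST(elsepart)\{''} = { +, /, ] }; elsepart is nullable, continue.
Add FIRST(body)\{''} = { + }; body is nullable, continue.
Add FIRST(program) = { (, ), +, =, ] }; program is not nullable, stop.

{ (, ), +, /, =, ] }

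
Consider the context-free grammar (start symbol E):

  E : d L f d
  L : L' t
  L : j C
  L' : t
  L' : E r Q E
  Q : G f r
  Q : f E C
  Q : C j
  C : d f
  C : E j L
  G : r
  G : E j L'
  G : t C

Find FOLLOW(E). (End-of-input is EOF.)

{ EOF, d, f, j, r, t }

E is the start symbol, so EOF ∈ FOLLOW(E).
In L' : E r Q E: add FIRST(r Q E) = { r }.
In L' : E r Q E: E is at the end, add FOLLOW(L') = { f, t }.
In Q : f E C: add FIRST(C) = { d }.
In C : E j L: add FIRST(j L) = { j }.
In G : E j L': add FIRST(j L') = { j }.
Union: FOLLOW(E) = { EOF, d, f, j, r, t }.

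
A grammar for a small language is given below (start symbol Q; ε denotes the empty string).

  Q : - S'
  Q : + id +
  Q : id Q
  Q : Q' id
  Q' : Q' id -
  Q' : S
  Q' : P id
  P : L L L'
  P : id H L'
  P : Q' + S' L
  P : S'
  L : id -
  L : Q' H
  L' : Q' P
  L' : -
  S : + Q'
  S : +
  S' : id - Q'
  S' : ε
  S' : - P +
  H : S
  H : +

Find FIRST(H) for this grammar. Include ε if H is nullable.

{ + }

From H : S: add FIRST(S) = { + }.
H : + contributes {+}.
Union: FIRST(H) = { + }.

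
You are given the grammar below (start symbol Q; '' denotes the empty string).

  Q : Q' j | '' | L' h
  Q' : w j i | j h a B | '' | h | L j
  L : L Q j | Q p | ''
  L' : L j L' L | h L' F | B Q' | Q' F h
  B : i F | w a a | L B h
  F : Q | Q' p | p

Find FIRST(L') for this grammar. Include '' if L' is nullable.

{ h, i, j, p, w }

From L' : L j L' L: L nullable, take FIRST(L) ∪ {j} = { h, i, j, p, w }.
L' : h L' F contributes {h}.
From L' : B Q': add FIRST(B) = { h, i, j, p, w }.
From L' : Q' F h: Q', F nullable, take FIRST(Q') ∪ FIRST(F) ∪ {h} = { h, i, j, p, w }.
Union: FIRST(L') = { h, i, j, p, w }.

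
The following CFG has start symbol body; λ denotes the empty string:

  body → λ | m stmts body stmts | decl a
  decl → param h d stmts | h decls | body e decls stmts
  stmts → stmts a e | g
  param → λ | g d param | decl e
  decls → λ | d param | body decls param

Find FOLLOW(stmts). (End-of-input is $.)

{ $, a, d, e, g, h, m }

In body → m stmts body stmts: add FIRST(body stmts) = { e, g, h, m }.
In body → m stmts body stmts: stmts is at the end, add FOLLOW(body) = { $, a, d, e, g, h, m }.
In decl → param h d stmts: stmts is at the end, add FOLLOW(decl) = { a, e }.
In decl → body e decls stmts: stmts is at the end, add FOLLOW(decl) = { a, e }.
In stmts → stmts a e: add FIRST(a e) = { a }.
Union: FOLLOW(stmts) = { $, a, d, e, g, h, m }.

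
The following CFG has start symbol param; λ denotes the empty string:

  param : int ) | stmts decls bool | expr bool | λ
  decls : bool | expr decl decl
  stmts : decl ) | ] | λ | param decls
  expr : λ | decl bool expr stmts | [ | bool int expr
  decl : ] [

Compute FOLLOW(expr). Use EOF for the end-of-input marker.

In param : expr bool: add FIRST(bool) = { bool }.
In decls : expr decl decl: add FIRST(decl decl) = { ] }.
In expr : decl bool expr stmts: add FIRST(stmts)\{λ} = { [, ], bool, int }.
  Since stmts is nullable, also add FOLLOW(expr) = { [, ], bool, int }.
In expr : bool int expr: expr is at the end, add FOLLOW(expr) = { [, ], bool, int }.
Union: FOLLOW(expr) = { [, ], bool, int }.

{ [, ], bool, int }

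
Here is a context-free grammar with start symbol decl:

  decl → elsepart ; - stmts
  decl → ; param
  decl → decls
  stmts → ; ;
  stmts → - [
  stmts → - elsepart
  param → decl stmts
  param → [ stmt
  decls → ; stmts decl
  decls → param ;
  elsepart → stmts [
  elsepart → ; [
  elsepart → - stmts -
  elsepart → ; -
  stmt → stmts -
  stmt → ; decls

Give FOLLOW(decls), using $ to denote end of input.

In decl → decls: decls is at the end, add FOLLOW(decl) = { $, -, ; }.
In stmt → ; decls: decls is at the end, add FOLLOW(stmt) = { $, -, ; }.
Union: FOLLOW(decls) = { $, -, ; }.

{ $, -, ; }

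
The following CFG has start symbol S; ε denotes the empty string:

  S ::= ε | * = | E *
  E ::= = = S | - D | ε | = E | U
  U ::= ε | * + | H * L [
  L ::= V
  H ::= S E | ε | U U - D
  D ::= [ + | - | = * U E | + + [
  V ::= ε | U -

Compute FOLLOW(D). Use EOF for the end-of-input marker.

{ * }

In E ::= - D: D is at the end, add FOLLOW(E) = { * }.
In H ::= U U - D: D is at the end, add FOLLOW(H) = { * }.
Union: FOLLOW(D) = { * }.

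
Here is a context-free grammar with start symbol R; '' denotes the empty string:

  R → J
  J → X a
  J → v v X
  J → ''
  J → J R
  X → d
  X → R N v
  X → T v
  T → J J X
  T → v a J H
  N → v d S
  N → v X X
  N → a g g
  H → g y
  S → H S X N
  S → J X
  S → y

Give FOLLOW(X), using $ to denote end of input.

{ $, a, d, g, v }

In J → X a: add FIRST(a) = { a }.
In J → v v X: X is at the end, add FOLLOW(J) = { $, a, d, g, v }.
In T → J J X: X is at the end, add FOLLOW(T) = { v }.
In N → v X X: add FIRST(X) = { a, d, v }.
In N → v X X: X is at the end, add FOLLOW(N) = { a, d, v }.
In S → H S X N: add FIRST(N) = { a, v }.
In S → J X: X is at the end, add FOLLOW(S) = { a, d, v }.
Union: FOLLOW(X) = { $, a, d, g, v }.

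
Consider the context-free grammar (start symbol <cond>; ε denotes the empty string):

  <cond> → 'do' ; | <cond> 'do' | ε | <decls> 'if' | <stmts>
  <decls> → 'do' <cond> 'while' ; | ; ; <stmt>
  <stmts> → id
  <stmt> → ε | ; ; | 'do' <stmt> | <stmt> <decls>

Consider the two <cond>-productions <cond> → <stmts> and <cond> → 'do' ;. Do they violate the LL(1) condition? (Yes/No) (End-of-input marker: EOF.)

FIRST(<stmts>) = { id } and FIRST('do' ;) = { 'do' }.
The FIRST sets are disjoint and neither alternative is nullable — no conflict.

No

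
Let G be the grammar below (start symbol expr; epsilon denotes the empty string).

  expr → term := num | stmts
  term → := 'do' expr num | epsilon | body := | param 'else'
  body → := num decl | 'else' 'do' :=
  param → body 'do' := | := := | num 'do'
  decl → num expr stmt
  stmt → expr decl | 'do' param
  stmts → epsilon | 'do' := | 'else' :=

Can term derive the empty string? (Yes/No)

term has an epsilon-production, so term ⇒ epsilon.

Yes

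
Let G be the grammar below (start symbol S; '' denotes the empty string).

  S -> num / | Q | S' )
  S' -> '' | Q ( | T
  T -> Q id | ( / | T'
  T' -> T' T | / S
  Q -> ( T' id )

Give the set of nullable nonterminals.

Directly nullable (have an ''-production): S'.
No other nonterminal has a production whose RHS symbols are all nullable.

{ S' }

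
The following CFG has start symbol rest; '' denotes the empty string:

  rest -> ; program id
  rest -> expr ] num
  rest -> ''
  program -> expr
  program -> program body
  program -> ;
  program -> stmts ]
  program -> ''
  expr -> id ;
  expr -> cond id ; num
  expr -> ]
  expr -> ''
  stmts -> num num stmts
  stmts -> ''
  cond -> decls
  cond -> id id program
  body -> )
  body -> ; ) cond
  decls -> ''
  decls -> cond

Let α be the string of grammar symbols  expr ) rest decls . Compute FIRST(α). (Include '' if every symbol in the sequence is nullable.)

{ ), ], id }

Add FIRST(expr)\{''} = { ], id }; expr is nullable, continue.
) is a terminal; add {)} and stop.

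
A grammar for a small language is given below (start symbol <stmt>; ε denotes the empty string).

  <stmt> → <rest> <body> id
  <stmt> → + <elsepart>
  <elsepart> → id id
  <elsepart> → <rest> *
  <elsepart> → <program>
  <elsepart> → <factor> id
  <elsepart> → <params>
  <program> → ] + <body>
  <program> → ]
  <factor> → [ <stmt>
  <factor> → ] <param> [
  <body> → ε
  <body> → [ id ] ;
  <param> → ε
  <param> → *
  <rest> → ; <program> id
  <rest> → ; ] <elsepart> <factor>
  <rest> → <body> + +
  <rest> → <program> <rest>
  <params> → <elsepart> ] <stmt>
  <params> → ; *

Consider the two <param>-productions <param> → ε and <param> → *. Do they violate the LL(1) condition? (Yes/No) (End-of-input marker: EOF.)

FIRST(ε) = { ε } and FIRST(*) = { * }.
The first is nullable but FOLLOW(<param>) = { [ } is disjoint from FIRST of the second.

No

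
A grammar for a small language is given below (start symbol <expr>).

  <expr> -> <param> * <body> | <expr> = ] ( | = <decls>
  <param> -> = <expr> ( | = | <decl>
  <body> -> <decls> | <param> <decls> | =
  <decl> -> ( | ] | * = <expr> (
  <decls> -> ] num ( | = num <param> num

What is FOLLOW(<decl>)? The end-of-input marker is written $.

{ *, =, ], num }

In <param> -> <decl>: <decl> is at the end, add FOLLOW(<param>) = { *, =, ], num }.
Union: FOLLOW(<decl>) = { *, =, ], num }.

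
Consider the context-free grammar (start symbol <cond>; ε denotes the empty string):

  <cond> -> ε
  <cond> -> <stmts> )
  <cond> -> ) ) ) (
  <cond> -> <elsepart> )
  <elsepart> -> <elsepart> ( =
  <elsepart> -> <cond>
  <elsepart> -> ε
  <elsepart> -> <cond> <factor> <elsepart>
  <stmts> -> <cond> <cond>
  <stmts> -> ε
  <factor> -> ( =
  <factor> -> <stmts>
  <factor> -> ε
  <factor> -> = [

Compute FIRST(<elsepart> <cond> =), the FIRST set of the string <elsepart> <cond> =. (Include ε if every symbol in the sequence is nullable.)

{ (, ), = }

Add FIRST(<elsepart>)\{ε} = { (, ), = }; <elsepart> is nullable, continue.
Add FIRST(<cond>)\{ε} = { (, ), = }; <cond> is nullable, continue.
= is a terminal; add {=} and stop.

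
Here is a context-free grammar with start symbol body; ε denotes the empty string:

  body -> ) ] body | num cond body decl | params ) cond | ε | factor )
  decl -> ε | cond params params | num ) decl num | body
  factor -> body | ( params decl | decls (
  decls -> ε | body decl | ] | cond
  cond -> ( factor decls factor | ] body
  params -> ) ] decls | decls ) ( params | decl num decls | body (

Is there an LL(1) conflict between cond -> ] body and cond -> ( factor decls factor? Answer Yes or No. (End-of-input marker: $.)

No

FIRST(] body) = { ] } and FIRST(( factor decls factor) = { ( }.
The FIRST sets are disjoint and neither alternative is nullable — no conflict.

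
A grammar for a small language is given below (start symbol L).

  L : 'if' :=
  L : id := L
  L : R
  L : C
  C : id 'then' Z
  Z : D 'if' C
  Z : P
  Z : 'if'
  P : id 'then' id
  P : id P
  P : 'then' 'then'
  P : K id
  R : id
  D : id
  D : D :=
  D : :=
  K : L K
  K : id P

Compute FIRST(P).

{ 'if', 'then', id }

P : id 'then' id contributes {id}.
P : id P contributes {id}.
P : 'then' 'then' contributes {'then'}.
From P : K id: add FIRST(K) = { 'if', id }.
Union: FIRST(P) = { 'if', 'then', id }.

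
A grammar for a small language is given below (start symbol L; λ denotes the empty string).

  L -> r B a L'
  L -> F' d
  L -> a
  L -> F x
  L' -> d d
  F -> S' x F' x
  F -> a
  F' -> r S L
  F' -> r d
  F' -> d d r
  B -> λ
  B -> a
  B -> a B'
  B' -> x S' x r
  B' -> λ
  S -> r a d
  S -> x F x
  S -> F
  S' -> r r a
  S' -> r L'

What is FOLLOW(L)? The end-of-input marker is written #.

L is the start symbol, so # ∈ FOLLOW(L).
In F' -> r S L: L is at the end, add FOLLOW(F') = { d, x }.
Union: FOLLOW(L) = { #, d, x }.

{ #, d, x }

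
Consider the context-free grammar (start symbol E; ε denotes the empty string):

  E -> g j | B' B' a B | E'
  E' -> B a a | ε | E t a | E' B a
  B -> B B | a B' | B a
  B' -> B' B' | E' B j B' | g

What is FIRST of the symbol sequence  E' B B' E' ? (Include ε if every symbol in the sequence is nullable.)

{ a, g, t }

Add FIRST(E')\{ε} = { a, g, t }; E' is nullable, continue.
Add FIRST(B) = { a }; B is not nullable, stop.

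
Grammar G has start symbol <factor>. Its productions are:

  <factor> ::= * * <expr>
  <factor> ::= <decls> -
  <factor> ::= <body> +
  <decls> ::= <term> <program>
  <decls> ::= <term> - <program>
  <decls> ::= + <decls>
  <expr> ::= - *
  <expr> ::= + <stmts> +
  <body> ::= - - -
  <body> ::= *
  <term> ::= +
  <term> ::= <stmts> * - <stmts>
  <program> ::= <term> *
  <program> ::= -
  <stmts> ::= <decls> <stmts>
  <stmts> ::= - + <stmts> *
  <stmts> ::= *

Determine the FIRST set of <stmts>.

{ *, +, - }

From <stmts> ::= <decls> <stmts>: add FIRST(<decls>) = { *, +, - }.
<stmts> ::= - + <stmts> * contributes {-}.
<stmts> ::= * contributes {*}.
Union: FIRST(<stmts>) = { *, +, - }.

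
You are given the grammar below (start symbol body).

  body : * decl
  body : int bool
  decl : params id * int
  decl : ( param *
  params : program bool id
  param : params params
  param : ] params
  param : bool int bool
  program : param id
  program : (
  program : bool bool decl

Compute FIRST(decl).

{ (, ], bool }

From decl : params id * int: add FIRST(params) = { (, ], bool }.
decl : ( param * contributes {(}.
Union: FIRST(decl) = { (, ], bool }.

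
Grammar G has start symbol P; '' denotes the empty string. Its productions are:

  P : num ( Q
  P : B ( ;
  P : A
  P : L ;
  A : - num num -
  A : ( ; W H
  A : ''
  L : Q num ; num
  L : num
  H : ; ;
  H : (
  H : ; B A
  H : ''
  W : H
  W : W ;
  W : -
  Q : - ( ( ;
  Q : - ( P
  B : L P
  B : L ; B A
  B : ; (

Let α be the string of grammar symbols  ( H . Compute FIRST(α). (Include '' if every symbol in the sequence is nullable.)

{ ( }

( is a terminal; add {(} and stop.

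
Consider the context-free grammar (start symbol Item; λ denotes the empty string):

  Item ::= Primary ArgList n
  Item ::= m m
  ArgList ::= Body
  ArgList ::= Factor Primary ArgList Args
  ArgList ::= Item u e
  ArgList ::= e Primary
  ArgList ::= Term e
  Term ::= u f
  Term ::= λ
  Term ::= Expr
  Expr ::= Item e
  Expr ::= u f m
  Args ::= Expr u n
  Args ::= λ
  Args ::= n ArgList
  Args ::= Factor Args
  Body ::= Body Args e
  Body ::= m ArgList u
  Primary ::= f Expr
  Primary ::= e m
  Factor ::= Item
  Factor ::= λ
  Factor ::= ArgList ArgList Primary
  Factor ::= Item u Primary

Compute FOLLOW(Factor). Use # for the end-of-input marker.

{ e, f, m, n, u }

In ArgList ::= Factor Primary ArgList Args: add FIRST(Primary ArgList Args) = { e, f }.
In Args ::= Factor Args: add FIRST(Args)\{λ} = { e, f, m, n, u }.
  Since Args is nullable, also add FOLLOW(Args) = { e, f, m, n, u }.
Union: FOLLOW(Factor) = { e, f, m, n, u }.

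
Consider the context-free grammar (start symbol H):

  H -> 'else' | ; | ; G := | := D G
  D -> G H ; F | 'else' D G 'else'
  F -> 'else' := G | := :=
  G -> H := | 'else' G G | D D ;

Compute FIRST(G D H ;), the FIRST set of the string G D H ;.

{ 'else', :=, ; }

Add FIRST(G) = { 'else', :=, ; }; G is not nullable, stop.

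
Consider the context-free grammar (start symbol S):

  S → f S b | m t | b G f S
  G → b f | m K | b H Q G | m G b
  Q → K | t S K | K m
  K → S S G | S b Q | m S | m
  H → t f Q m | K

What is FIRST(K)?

From K → S S G: add FIRST(S) = { b, f, m }.
From K → S b Q: add FIRST(S) = { b, f, m }.
K → m S contributes {m}.
K → m contributes {m}.
Union: FIRST(K) = { b, f, m }.

{ b, f, m }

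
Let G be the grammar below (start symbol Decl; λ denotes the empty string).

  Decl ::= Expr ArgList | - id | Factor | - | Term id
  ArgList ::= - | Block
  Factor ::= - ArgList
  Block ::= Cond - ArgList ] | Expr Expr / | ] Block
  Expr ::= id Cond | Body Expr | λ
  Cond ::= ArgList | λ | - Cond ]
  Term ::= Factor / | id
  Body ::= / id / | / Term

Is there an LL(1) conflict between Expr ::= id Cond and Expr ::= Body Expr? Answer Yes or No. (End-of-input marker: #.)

FIRST(id Cond) = { id } and FIRST(Body Expr) = { / }.
The FIRST sets are disjoint and neither alternative is nullable — no conflict.

No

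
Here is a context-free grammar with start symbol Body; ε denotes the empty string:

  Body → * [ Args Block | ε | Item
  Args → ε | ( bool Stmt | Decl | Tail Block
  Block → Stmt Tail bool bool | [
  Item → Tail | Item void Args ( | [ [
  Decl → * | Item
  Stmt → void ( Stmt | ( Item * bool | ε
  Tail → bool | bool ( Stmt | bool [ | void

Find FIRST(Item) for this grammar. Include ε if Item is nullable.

From Item → Tail: add FIRST(Tail) = { bool, void }.
From Item → Item void Args (: add FIRST(Item) = { [, bool, void }.
Item → [ [ contributes {[}.
Union: FIRST(Item) = { [, bool, void }.

{ [, bool, void }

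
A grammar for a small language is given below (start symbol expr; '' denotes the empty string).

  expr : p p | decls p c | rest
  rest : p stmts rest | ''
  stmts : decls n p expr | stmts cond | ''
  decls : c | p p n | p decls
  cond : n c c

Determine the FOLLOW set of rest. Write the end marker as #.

In expr : rest: rest is at the end, add FOLLOW(expr) = { #, n, p }.
In rest : p stmts rest: rest is at the end, add FOLLOW(rest) = { #, n, p }.
Union: FOLLOW(rest) = { #, n, p }.

{ #, n, p }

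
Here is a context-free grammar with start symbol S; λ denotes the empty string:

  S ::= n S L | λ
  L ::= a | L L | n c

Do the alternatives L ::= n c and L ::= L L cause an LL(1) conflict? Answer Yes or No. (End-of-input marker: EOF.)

Yes

FIRST(n c) = { n } and FIRST(L L) = { a, n }.
Both contain n, so the two alternatives are not disjoint — LL(1) conflict.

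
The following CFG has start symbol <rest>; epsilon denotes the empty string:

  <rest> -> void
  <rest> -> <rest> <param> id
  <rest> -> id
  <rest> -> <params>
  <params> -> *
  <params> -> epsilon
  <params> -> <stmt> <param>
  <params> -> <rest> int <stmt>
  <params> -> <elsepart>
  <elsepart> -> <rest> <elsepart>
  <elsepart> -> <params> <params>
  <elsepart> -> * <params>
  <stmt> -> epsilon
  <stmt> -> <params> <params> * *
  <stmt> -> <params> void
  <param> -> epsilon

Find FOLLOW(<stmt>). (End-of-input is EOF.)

{ EOF, *, id, int, void }

In <params> -> <stmt> <param>: add FIRST(<param>)\{epsilon} = {  }.
  Since <param> is nullable, also add FOLLOW(<params>) = { EOF, *, id, int, void }.
In <params> -> <rest> int <stmt>: <stmt> is at the end, add FOLLOW(<params>) = { EOF, *, id, int, void }.
Union: FOLLOW(<stmt>) = { EOF, *, id, int, void }.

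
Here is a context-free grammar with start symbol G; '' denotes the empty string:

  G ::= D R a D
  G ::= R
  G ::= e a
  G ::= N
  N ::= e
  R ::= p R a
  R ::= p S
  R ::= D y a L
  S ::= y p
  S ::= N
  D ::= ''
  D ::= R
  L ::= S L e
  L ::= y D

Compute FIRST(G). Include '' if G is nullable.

From G ::= D R a D: D nullable, take FIRST(D) ∪ FIRST(R) = { p, y }.
From G ::= R: add FIRST(R) = { p, y }.
G ::= e a contributes {e}.
From G ::= N: add FIRST(N) = { e }.
Union: FIRST(G) = { e, p, y }.

{ e, p, y }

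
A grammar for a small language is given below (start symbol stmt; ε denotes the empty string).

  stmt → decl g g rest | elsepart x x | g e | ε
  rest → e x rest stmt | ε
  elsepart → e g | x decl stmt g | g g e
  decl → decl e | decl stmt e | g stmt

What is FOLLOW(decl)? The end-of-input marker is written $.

In stmt → decl g g rest: add FIRST(g g rest) = { g }.
In elsepart → x decl stmt g: add FIRST(stmt g) = { e, g, x }.
In decl → decl e: add FIRST(e) = { e }.
In decl → decl stmt e: add FIRST(stmt e) = { e, g, x }.
Union: FOLLOW(decl) = { e, g, x }.

{ e, g, x }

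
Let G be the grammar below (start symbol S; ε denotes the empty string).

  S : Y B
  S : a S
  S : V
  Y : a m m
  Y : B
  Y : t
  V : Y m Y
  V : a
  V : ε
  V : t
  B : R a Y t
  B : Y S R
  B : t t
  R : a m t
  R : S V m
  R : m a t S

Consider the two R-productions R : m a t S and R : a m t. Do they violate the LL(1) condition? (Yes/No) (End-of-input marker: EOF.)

No

FIRST(m a t S) = { m } and FIRST(a m t) = { a }.
The FIRST sets are disjoint and neither alternative is nullable — no conflict.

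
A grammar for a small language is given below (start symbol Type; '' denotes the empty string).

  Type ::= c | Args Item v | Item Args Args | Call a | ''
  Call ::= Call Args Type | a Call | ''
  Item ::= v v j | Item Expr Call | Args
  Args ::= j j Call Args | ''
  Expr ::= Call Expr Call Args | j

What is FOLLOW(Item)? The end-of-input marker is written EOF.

In Type ::= Args Item v: add FIRST(v) = { v }.
In Type ::= Item Args Args: add FIRST(Args Args)\{''} = { j }.
  Since Args Args is nullable, also add FOLLOW(Type) = { EOF, a, c, j, v }.
In Item ::= Item Expr Call: add FIRST(Expr Call) = { a, c, j, v }.
Union: FOLLOW(Item) = { EOF, a, c, j, v }.

{ EOF, a, c, j, v }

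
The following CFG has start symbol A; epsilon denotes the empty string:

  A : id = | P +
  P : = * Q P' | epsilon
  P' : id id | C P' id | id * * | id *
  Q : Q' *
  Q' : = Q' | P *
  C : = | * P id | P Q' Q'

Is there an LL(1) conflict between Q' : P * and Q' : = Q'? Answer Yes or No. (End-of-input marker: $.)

FIRST(P *) = { *, = } and FIRST(= Q') = { = }.
Both contain =, so the two alternatives are not disjoint — LL(1) conflict.

Yes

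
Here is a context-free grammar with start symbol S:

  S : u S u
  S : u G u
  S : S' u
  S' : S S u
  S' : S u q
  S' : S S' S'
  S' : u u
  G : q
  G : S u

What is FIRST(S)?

{ u }

S : u S u contributes {u}.
S : u G u contributes {u}.
From S : S' u: add FIRST(S') = { u }.
Union: FIRST(S) = { u }.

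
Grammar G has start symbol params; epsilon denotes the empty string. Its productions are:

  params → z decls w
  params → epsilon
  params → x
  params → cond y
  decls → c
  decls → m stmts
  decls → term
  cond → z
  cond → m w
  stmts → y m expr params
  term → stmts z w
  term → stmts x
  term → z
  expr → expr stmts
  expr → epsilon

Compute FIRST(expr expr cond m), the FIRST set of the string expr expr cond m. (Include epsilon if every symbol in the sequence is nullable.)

Add FIRST(expr)\{epsilon} = { y }; expr is nullable, continue.
Add FIRST(expr)\{epsilon} = { y }; expr is nullable, continue.
Add FIRST(cond) = { m, z }; cond is not nullable, stop.

{ m, y, z }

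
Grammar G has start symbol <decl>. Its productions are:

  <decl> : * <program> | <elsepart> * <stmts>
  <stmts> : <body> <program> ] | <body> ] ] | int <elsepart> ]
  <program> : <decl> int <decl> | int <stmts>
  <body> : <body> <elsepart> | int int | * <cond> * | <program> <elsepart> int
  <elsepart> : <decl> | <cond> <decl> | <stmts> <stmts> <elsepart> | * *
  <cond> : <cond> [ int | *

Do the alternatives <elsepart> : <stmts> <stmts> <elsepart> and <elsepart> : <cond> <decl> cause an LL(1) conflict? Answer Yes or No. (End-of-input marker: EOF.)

FIRST(<stmts> <stmts> <elsepart>) = { *, int } and FIRST(<cond> <decl>) = { * }.
Both contain *, so the two alternatives are not disjoint — LL(1) conflict.

Yes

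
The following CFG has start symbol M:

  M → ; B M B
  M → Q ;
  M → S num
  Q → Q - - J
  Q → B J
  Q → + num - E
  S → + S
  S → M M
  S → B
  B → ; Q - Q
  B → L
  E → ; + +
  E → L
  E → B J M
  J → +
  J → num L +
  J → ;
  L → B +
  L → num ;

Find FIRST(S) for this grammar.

S → + S contributes {+}.
From S → M M: add FIRST(M) = { +, ;, num }.
From S → B: add FIRST(B) = { ;, num }.
Union: FIRST(S) = { +, ;, num }.

{ +, ;, num }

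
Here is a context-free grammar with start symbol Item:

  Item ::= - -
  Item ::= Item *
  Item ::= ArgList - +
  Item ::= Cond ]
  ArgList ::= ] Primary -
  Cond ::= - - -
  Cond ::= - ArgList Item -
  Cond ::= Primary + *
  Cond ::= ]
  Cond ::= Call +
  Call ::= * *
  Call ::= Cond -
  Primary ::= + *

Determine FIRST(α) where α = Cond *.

Add FIRST(Cond) = { *, +, -, ] }; Cond is not nullable, stop.

{ *, +, -, ] }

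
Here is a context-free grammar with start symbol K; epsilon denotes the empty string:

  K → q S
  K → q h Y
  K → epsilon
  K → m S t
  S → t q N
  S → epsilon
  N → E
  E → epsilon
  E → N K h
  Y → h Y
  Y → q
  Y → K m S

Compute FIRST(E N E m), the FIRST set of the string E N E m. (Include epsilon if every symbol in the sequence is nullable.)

Add FIRST(E)\{epsilon} = { h, m, q }; E is nullable, continue.
Add FIRST(N)\{epsilon} = { h, m, q }; N is nullable, continue.
Add FIRST(E)\{epsilon} = { h, m, q }; E is nullable, continue.
m is a terminal; add {m} and stop.

{ h, m, q }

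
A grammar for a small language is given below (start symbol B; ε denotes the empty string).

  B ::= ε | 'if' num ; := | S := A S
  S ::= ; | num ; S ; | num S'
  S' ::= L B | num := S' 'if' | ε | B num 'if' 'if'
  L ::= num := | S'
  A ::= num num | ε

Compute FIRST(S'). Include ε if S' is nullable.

{ 'if', ;, num, ε }

From S' ::= L B: L, B nullable, take FIRST(L) ∪ FIRST(B) = { 'if', ;, num }; also ε since the whole RHS is nullable.
S' ::= num := S' 'if' contributes {num}.
S' ::= ε contributes ε.
From S' ::= B num 'if' 'if': B nullable, take FIRST(B) ∪ {num} = { 'if', ;, num }.
Union: FIRST(S') = { 'if', ;, num, ε }.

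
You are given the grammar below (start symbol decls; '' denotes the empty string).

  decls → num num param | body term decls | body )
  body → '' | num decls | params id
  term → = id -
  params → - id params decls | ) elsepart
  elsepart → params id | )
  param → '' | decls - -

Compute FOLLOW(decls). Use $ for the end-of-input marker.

{ $, ), -, =, id, num }

decls is the start symbol, so $ ∈ FOLLOW(decls).
In decls → body term decls: decls is at the end, add FOLLOW(decls) = { $, ), -, =, id, num }.
In body → num decls: decls is at the end, add FOLLOW(body) = { ), = }.
In params → - id params decls: decls is at the end, add FOLLOW(params) = { ), -, =, id, num }.
In param → decls - -: add FIRST(- -) = { - }.
Union: FOLLOW(decls) = { $, ), -, =, id, num }.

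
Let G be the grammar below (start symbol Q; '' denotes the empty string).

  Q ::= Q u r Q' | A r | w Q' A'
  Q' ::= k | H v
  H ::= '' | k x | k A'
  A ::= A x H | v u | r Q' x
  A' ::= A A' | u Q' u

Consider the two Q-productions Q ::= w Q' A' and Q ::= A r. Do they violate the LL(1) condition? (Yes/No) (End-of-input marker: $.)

FIRST(w Q' A') = { w } and FIRST(A r) = { r, v }.
The FIRST sets are disjoint and neither alternative is nullable — no conflict.

No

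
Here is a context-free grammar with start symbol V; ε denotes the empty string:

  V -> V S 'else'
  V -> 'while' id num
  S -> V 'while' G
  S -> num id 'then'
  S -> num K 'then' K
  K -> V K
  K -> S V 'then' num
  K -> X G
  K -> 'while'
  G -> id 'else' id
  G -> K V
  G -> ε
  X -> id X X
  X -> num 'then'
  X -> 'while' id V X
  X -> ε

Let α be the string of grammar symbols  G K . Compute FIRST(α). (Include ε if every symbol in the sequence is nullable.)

{ 'while', id, num, ε }

Add FIRST(G)\{ε} = { 'while', id, num }; G is nullable, continue.
Add FIRST(K)\{ε} = { 'while', id, num }; K is nullable, continue.
Every symbol is nullable, so include ε.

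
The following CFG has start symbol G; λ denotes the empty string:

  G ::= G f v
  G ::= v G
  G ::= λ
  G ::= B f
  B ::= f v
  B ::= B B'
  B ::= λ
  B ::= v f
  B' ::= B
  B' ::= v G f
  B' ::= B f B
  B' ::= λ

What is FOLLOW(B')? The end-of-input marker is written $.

In B ::= B B': B' is at the end, add FOLLOW(B) = { f, v }.
Union: FOLLOW(B') = { f, v }.

{ f, v }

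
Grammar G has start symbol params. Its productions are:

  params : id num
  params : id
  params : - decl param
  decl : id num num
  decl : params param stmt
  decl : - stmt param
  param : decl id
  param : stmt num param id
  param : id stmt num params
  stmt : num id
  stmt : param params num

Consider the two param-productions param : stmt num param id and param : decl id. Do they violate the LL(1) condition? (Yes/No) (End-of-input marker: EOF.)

FIRST(stmt num param id) = { -, id, num } and FIRST(decl id) = { -, id }.
Both contain -, so the two alternatives are not disjoint — LL(1) conflict.

Yes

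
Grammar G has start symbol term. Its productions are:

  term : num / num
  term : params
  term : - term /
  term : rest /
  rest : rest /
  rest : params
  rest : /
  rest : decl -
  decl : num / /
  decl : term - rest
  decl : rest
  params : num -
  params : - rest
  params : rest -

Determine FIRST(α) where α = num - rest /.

num is a terminal; add {num} and stop.

{ num }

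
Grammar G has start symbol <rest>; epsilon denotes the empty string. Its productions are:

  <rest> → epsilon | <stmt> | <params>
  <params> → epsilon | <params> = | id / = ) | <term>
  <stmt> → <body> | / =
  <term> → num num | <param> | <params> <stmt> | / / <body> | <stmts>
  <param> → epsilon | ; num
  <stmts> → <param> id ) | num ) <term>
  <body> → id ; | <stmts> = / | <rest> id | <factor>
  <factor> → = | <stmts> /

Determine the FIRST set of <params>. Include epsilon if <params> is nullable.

<params> → epsilon contributes epsilon.
From <params> → <params> =: <params> nullable, take FIRST(<params>) ∪ {=} = { /, ;, =, id, num }.
<params> → id / = ) contributes {id}.
From <params> → <term>: add FIRST(<term>) = { /, ;, =, id, num, epsilon } (including epsilon since <term> is nullable).
Union: FIRST(<params>) = { /, ;, =, id, num, epsilon }.

{ /, ;, =, id, num, epsilon }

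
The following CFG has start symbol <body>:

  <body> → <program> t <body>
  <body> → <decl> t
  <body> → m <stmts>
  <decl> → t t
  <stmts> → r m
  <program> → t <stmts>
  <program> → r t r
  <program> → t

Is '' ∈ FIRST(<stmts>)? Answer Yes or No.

No

No nonterminal in this grammar is nullable.
No production of <stmts> has an RHS whose symbols are all nullable, so <stmts> is not nullable.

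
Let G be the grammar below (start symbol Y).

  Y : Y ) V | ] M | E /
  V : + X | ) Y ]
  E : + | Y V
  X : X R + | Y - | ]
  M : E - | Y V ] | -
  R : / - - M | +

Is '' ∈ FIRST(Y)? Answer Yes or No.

No nonterminal in this grammar is nullable.
No production of Y has an RHS whose symbols are all nullable, so Y is not nullable.

No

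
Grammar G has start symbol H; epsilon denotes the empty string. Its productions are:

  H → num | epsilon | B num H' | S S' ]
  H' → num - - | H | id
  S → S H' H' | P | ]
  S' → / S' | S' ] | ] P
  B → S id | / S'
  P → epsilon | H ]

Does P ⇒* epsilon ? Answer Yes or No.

Yes

P has an epsilon-production, so P ⇒ epsilon.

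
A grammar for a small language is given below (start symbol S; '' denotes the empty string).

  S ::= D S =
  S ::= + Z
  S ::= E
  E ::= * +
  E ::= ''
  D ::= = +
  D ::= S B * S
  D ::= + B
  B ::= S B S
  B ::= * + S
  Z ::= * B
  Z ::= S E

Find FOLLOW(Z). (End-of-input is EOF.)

In S ::= + Z: Z is at the end, add FOLLOW(S) = { EOF, *, +, = }.
Union: FOLLOW(Z) = { EOF, *, +, = }.

{ EOF, *, +, = }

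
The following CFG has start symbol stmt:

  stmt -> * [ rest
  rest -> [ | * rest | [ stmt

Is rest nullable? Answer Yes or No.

No

No nonterminal in this grammar is nullable.
No production of rest has an RHS whose symbols are all nullable, so rest is not nullable.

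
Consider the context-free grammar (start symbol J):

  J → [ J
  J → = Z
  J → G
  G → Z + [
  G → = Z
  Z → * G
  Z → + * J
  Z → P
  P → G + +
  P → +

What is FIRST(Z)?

Z → * G contributes {*}.
Z → + * J contributes {+}.
From Z → P: add FIRST(P) = { *, +, = }.
Union: FIRST(Z) = { *, +, = }.

{ *, +, = }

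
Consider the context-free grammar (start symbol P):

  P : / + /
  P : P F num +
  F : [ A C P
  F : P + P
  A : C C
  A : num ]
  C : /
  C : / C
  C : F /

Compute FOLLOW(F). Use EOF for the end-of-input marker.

In P : P F num +: add FIRST(num +) = { num }.
In C : F /: add FIRST(/) = { / }.
Union: FOLLOW(F) = { /, num }.

{ /, num }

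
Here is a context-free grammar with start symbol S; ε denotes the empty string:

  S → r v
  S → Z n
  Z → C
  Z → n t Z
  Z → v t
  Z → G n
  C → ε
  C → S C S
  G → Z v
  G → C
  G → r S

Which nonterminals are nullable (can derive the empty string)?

{ C, G, Z }

Directly nullable (have an ε-production): C.
Z → C with every symbol nullable, so Z is nullable.
G → C with every symbol nullable, so G is nullable.
No other nonterminal has a production whose RHS symbols are all nullable.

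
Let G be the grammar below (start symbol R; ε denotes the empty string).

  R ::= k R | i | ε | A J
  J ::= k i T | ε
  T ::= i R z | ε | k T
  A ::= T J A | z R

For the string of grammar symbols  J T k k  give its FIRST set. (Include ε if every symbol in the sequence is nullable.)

Add FIRST(J)\{ε} = { k }; J is nullable, continue.
Add FIRST(T)\{ε} = { i, k }; T is nullable, continue.
k is a terminal; add {k} and stop.

{ i, k }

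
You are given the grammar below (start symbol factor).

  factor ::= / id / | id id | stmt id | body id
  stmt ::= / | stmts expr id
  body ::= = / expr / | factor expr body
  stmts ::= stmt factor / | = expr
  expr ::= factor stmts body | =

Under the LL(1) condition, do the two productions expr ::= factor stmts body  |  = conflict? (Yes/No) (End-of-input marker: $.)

FIRST(factor stmts body) = { /, =, id } and FIRST(=) = { = }.
Both contain =, so the two alternatives are not disjoint — LL(1) conflict.

Yes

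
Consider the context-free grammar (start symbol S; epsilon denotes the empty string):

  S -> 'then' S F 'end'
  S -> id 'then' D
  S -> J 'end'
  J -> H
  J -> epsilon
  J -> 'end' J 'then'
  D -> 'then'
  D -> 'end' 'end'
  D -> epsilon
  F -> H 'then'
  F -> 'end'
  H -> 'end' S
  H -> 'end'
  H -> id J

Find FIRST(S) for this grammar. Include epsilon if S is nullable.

S -> 'then' S F 'end' contributes {'then'}.
S -> id 'then' D contributes {id}.
From S -> J 'end': J nullable, take FIRST(J) ∪ {'end'} = { 'end', id }.
Union: FIRST(S) = { 'end', 'then', id }.

{ 'end', 'then', id }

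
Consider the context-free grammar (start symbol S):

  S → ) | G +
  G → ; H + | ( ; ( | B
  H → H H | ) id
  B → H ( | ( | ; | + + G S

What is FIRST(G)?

G → ; H + contributes {;}.
G → ( ; ( contributes {(}.
From G → B: add FIRST(B) = { (, ), +, ; }.
Union: FIRST(G) = { (, ), +, ; }.

{ (, ), +, ; }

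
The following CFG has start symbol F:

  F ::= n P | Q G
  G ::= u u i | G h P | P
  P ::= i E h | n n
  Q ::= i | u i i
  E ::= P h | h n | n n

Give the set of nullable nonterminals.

{ } (none)

No nonterminal has an empty production or an RHS whose symbols are all nullable.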